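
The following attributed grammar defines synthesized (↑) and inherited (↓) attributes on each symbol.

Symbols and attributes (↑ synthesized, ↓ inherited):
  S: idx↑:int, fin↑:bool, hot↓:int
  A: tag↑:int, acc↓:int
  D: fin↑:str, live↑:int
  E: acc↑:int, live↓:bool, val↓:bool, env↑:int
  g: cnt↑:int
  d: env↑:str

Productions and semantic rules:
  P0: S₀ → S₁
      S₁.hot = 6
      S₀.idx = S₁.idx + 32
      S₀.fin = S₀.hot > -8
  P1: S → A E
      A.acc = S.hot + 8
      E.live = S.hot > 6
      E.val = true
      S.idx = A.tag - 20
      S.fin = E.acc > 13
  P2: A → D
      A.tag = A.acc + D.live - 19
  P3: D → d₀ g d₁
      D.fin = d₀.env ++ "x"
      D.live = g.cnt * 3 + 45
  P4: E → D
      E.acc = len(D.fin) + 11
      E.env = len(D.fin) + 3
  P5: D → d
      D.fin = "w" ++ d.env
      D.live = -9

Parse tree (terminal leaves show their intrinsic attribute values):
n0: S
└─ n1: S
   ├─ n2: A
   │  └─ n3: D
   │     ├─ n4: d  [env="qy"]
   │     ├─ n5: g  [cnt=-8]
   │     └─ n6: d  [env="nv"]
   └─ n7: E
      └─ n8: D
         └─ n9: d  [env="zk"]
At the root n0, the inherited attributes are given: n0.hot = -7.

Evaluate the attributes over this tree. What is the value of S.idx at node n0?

28

1. n0.hot = -7  [given at root]
2. n1.hot = 6  [6]
3. n2.acc = 14  [S.hot + 8]
4. n4.env = "qy"  [terminal]
5. n5.cnt = -8  [terminal]
6. n6.env = "nv"  [terminal]
7. n3.fin = "qyx"  [d₀.env ++ "x"]
8. n3.live = 21  [g.cnt * 3 + 45]
9. n2.tag = 16  [A.acc + D.live - 19]
10. n7.live = false  [S.hot > 6]
11. n7.val = true  [true]
12. n9.env = "zk"  [terminal]
13. n8.fin = "wzk"  ["w" ++ d.env]
14. n8.live = -9  [-9]
15. n7.acc = 14  [len(D.fin) + 11]
16. n7.env = 6  [len(D.fin) + 3]
17. n1.idx = -4  [A.tag - 20]
18. n1.fin = true  [E.acc > 13]
19. n0.idx = 28  [S₁.idx + 32]
20. n0.fin = true  [S₀.hot > -8]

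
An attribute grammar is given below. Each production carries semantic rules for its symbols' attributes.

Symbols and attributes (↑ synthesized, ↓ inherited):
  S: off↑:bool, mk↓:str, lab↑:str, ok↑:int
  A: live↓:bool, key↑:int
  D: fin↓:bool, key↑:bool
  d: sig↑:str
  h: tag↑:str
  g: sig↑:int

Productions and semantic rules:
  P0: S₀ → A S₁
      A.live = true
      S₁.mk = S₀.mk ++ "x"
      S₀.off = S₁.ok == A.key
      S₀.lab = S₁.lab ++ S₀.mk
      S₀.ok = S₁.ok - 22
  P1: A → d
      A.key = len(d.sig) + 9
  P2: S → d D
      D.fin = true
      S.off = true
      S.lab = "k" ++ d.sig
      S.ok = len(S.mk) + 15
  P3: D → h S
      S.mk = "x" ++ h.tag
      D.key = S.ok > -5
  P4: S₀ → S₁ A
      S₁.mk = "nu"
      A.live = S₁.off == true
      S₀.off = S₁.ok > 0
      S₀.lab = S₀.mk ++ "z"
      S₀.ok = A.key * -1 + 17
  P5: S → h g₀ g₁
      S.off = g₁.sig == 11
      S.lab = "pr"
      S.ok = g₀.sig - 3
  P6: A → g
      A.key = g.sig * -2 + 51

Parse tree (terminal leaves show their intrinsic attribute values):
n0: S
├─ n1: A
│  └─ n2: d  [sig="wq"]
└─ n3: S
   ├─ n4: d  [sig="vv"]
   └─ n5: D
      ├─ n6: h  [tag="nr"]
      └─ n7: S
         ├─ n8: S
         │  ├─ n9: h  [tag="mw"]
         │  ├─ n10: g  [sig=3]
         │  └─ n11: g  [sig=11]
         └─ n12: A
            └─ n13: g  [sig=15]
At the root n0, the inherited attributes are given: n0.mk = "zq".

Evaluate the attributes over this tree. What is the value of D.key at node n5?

true

1. n0.mk = "zq"  [given at root]
2. n1.live = true  [true]
3. n2.sig = "wq"  [terminal]
4. n1.key = 11  [len(d.sig) + 9]
5. n3.mk = "zqx"  [S₀.mk ++ "x"]
6. n4.sig = "vv"  [terminal]
7. n5.fin = true  [true]
8. n6.tag = "nr"  [terminal]
9. n7.mk = "xnr"  ["x" ++ h.tag]
10. n8.mk = "nu"  ["nu"]
11. n9.tag = "mw"  [terminal]
12. n10.sig = 3  [terminal]
13. n11.sig = 11  [terminal]
14. n8.off = true  [g₁.sig == 11]
15. n8.lab = "pr"  ["pr"]
16. n8.ok = 0  [g₀.sig - 3]
17. n12.live = true  [S₁.off == true]
18. n13.sig = 15  [terminal]
19. n12.key = 21  [g.sig * -2 + 51]
20. n7.off = false  [S₁.ok > 0]
21. n7.lab = "xnrz"  [S₀.mk ++ "z"]
22. n7.ok = -4  [A.key * -1 + 17]
23. n5.key = true  [S.ok > -5]
24. n3.off = true  [true]
25. n3.lab = "kvv"  ["k" ++ d.sig]
26. n3.ok = 18  [len(S.mk) + 15]
27. n0.off = false  [S₁.ok == A.key]
28. n0.lab = "kvvzq"  [S₁.lab ++ S₀.mk]
29. n0.ok = -4  [S₁.ok - 22]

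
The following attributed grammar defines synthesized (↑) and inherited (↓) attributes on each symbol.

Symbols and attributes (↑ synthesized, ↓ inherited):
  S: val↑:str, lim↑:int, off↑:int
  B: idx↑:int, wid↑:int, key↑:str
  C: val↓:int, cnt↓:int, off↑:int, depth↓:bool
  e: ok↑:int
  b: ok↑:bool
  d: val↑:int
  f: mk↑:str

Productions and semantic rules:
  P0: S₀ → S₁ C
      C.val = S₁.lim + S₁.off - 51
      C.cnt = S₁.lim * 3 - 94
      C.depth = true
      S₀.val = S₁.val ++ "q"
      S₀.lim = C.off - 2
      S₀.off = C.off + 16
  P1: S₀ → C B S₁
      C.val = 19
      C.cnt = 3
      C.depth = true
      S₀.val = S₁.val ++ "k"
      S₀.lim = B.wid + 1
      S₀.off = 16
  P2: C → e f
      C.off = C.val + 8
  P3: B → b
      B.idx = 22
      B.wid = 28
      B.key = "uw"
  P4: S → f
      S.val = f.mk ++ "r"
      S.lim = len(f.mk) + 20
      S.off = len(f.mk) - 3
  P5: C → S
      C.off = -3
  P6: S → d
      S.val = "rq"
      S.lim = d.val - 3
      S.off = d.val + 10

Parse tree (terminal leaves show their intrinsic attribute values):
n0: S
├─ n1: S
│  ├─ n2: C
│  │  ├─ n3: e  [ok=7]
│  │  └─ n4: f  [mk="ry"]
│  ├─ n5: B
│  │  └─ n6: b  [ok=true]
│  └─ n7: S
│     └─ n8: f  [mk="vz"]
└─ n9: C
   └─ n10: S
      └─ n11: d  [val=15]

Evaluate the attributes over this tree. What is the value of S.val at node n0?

"vzrkq"

1. n2.val = 19  [19]
2. n2.cnt = 3  [3]
3. n2.depth = true  [true]
4. n3.ok = 7  [terminal]
5. n4.mk = "ry"  [terminal]
6. n2.off = 27  [C.val + 8]
7. n6.ok = true  [terminal]
8. n5.idx = 22  [22]
9. n5.wid = 28  [28]
10. n5.key = "uw"  ["uw"]
11. n8.mk = "vz"  [terminal]
12. n7.val = "vzr"  [f.mk ++ "r"]
13. n7.lim = 22  [len(f.mk) + 20]
14. n7.off = -1  [len(f.mk) - 3]
15. n1.val = "vzrk"  [S₁.val ++ "k"]
16. n1.lim = 29  [B.wid + 1]
17. n1.off = 16  [16]
18. n9.val = -6  [S₁.lim + S₁.off - 51]
19. n9.cnt = -7  [S₁.lim * 3 - 94]
20. n9.depth = true  [true]
21. n11.val = 15  [terminal]
22. n10.val = "rq"  ["rq"]
23. n10.lim = 12  [d.val - 3]
24. n10.off = 25  [d.val + 10]
25. n9.off = -3  [-3]
26. n0.val = "vzrkq"  [S₁.val ++ "q"]
27. n0.lim = -5  [C.off - 2]
28. n0.off = 13  [C.off + 16]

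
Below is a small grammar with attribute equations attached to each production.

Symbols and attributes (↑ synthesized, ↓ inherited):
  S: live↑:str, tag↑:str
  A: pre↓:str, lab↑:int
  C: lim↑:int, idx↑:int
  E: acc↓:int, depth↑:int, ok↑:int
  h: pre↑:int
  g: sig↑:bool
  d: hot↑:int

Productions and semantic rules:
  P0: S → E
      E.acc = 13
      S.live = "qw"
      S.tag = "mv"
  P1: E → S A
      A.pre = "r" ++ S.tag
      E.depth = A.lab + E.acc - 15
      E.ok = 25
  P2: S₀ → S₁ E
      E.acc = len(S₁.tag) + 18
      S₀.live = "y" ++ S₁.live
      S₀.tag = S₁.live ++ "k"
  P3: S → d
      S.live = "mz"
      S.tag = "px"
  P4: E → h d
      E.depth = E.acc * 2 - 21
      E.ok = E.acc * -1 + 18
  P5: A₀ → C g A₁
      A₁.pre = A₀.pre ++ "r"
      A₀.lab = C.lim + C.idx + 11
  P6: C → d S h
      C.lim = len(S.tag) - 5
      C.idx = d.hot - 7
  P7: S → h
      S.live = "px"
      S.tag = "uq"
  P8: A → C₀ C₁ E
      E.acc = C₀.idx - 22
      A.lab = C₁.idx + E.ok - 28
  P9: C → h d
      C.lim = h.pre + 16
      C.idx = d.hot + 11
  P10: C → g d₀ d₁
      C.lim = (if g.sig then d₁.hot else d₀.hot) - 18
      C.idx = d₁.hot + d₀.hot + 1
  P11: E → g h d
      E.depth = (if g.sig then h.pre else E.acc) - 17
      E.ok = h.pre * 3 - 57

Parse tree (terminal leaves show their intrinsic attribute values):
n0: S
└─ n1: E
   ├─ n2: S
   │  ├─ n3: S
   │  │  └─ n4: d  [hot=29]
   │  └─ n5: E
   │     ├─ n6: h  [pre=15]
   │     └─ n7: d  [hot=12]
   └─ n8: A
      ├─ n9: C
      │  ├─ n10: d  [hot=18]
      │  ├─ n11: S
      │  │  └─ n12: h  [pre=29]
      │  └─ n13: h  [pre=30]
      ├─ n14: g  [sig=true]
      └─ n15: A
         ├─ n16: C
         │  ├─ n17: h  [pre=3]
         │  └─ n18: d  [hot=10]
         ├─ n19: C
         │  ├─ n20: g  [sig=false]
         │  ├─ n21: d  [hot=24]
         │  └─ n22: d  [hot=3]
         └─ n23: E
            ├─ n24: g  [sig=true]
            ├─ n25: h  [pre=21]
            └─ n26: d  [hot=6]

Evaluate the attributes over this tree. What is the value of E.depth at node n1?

17

1. n1.acc = 13  [13]
2. n4.hot = 29  [terminal]
3. n3.live = "mz"  ["mz"]
4. n3.tag = "px"  ["px"]
5. n5.acc = 20  [len(S₁.tag) + 18]
6. n6.pre = 15  [terminal]
7. n7.hot = 12  [terminal]
8. n5.depth = 19  [E.acc * 2 - 21]
9. n5.ok = -2  [E.acc * -1 + 18]
10. n2.live = "ymz"  ["y" ++ S₁.live]
11. n2.tag = "mzk"  [S₁.live ++ "k"]
12. n8.pre = "rmzk"  ["r" ++ S.tag]
13. n10.hot = 18  [terminal]
14. n12.pre = 29  [terminal]
15. n11.live = "px"  ["px"]
16. n11.tag = "uq"  ["uq"]
17. n13.pre = 30  [terminal]
18. n9.lim = -3  [len(S.tag) - 5]
19. n9.idx = 11  [d.hot - 7]
20. n14.sig = true  [terminal]
21. n15.pre = "rmzkr"  [A₀.pre ++ "r"]
22. n17.pre = 3  [terminal]
23. n18.hot = 10  [terminal]
24. n16.lim = 19  [h.pre + 16]
25. n16.idx = 21  [d.hot + 11]
26. n20.sig = false  [terminal]
27. n21.hot = 24  [terminal]
28. n22.hot = 3  [terminal]
29. n19.lim = 6  [(if g.sig then d₁.hot else d₀.hot) - 18]
30. n19.idx = 28  [d₁.hot + d₀.hot + 1]
31. n23.acc = -1  [C₀.idx - 22]
32. n24.sig = true  [terminal]
33. n25.pre = 21  [terminal]
34. n26.hot = 6  [terminal]
35. n23.depth = 4  [(if g.sig then h.pre else E.acc) - 17]
36. n23.ok = 6  [h.pre * 3 - 57]
37. n15.lab = 6  [C₁.idx + E.ok - 28]
38. n8.lab = 19  [C.lim + C.idx + 11]
39. n1.depth = 17  [A.lab + E.acc - 15]
40. n1.ok = 25  [25]
41. n0.live = "qw"  ["qw"]
42. n0.tag = "mv"  ["mv"]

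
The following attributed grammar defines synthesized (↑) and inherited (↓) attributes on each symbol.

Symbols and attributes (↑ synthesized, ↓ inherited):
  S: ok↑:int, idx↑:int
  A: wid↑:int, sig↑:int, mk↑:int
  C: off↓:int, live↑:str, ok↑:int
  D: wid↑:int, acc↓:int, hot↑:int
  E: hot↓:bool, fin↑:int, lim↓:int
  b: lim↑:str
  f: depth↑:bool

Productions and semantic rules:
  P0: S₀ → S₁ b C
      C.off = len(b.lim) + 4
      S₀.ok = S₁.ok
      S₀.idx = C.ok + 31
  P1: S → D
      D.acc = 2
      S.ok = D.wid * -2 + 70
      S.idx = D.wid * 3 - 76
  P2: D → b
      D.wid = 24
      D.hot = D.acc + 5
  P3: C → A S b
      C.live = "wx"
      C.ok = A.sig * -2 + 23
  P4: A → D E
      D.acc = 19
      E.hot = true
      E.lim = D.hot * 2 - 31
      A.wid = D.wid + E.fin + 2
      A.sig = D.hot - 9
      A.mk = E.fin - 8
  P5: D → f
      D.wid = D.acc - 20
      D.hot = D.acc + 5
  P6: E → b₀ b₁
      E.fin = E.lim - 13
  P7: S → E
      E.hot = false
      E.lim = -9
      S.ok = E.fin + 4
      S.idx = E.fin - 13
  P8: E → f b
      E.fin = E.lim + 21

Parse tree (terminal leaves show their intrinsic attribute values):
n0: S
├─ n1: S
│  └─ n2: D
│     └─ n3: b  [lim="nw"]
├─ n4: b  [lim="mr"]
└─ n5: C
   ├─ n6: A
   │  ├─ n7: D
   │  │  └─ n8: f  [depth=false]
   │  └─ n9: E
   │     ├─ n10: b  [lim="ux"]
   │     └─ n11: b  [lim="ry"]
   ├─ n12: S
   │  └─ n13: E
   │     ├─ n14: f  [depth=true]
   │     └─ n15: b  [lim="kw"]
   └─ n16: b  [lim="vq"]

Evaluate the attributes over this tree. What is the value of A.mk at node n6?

1. n2.acc = 2  [2]
2. n3.lim = "nw"  [terminal]
3. n2.wid = 24  [24]
4. n2.hot = 7  [D.acc + 5]
5. n1.ok = 22  [D.wid * -2 + 70]
6. n1.idx = -4  [D.wid * 3 - 76]
7. n4.lim = "mr"  [terminal]
8. n5.off = 6  [len(b.lim) + 4]
9. n7.acc = 19  [19]
10. n8.depth = false  [terminal]
11. n7.wid = -1  [D.acc - 20]
12. n7.hot = 24  [D.acc + 5]
13. n9.hot = true  [true]
14. n9.lim = 17  [D.hot * 2 - 31]
15. n10.lim = "ux"  [terminal]
16. n11.lim = "ry"  [terminal]
17. n9.fin = 4  [E.lim - 13]
18. n6.wid = 5  [D.wid + E.fin + 2]
19. n6.sig = 15  [D.hot - 9]
20. n6.mk = -4  [E.fin - 8]
21. n13.hot = false  [false]
22. n13.lim = -9  [-9]
23. n14.depth = true  [terminal]
24. n15.lim = "kw"  [terminal]
25. n13.fin = 12  [E.lim + 21]
26. n12.ok = 16  [E.fin + 4]
27. n12.idx = -1  [E.fin - 13]
28. n16.lim = "vq"  [terminal]
29. n5.live = "wx"  ["wx"]
30. n5.ok = -7  [A.sig * -2 + 23]
31. n0.ok = 22  [S₁.ok]
32. n0.idx = 24  [C.ok + 31]

-4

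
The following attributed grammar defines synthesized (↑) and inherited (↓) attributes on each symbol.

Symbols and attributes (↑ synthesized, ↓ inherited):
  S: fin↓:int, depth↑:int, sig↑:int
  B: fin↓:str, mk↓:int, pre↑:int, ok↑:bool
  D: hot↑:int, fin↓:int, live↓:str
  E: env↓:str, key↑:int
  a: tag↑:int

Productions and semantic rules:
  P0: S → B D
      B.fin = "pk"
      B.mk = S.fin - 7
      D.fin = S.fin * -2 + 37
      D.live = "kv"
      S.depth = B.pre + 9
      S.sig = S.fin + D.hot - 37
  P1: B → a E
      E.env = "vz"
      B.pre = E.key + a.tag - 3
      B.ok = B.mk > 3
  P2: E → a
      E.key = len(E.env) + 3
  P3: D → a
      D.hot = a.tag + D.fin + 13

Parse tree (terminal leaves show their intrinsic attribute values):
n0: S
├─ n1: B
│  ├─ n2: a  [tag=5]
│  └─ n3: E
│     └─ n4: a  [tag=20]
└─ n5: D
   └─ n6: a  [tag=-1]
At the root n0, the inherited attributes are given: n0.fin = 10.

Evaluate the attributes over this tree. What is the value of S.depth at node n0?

16

1. n0.fin = 10  [given at root]
2. n1.fin = "pk"  ["pk"]
3. n1.mk = 3  [S.fin - 7]
4. n2.tag = 5  [terminal]
5. n3.env = "vz"  ["vz"]
6. n4.tag = 20  [terminal]
7. n3.key = 5  [len(E.env) + 3]
8. n1.pre = 7  [E.key + a.tag - 3]
9. n1.ok = false  [B.mk > 3]
10. n5.fin = 17  [S.fin * -2 + 37]
11. n5.live = "kv"  ["kv"]
12. n6.tag = -1  [terminal]
13. n5.hot = 29  [a.tag + D.fin + 13]
14. n0.depth = 16  [B.pre + 9]
15. n0.sig = 2  [S.fin + D.hot - 37]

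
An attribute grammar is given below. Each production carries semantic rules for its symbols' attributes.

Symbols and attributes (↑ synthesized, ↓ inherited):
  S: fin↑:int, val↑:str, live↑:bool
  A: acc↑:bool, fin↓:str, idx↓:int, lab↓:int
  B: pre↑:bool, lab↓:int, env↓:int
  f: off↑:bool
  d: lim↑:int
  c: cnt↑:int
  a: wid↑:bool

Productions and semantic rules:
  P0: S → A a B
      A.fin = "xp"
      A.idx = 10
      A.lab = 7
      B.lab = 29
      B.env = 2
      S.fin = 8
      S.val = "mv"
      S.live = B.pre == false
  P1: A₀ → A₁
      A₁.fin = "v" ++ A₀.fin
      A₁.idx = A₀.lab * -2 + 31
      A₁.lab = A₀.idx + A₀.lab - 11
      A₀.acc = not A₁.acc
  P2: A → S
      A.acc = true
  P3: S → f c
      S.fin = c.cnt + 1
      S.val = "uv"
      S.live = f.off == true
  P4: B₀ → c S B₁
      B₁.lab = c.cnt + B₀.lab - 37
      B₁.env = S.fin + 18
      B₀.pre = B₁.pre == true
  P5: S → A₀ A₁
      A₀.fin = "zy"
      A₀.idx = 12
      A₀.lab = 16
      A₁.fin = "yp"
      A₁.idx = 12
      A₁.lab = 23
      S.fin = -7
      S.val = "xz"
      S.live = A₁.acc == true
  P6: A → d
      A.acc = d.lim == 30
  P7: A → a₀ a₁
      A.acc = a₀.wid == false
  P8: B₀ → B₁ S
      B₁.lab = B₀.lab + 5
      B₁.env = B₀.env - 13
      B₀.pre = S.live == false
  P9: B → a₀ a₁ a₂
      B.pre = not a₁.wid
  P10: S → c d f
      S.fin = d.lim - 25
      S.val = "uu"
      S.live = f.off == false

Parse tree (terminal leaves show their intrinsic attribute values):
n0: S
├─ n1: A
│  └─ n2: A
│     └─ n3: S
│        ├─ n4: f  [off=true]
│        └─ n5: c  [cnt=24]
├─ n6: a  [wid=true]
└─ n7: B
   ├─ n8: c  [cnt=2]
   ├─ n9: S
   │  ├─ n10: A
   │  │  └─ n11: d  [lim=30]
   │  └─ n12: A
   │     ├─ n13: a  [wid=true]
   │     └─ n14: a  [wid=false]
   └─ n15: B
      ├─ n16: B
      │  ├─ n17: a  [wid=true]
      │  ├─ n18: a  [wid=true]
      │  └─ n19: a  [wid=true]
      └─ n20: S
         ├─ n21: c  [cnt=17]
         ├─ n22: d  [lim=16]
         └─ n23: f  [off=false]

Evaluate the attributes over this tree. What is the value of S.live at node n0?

true

1. n1.fin = "xp"  ["xp"]
2. n1.idx = 10  [10]
3. n1.lab = 7  [7]
4. n2.fin = "vxp"  ["v" ++ A₀.fin]
5. n2.idx = 17  [A₀.lab * -2 + 31]
6. n2.lab = 6  [A₀.idx + A₀.lab - 11]
7. n4.off = true  [terminal]
8. n5.cnt = 24  [terminal]
9. n3.fin = 25  [c.cnt + 1]
10. n3.val = "uv"  ["uv"]
11. n3.live = true  [f.off == true]
12. n2.acc = true  [true]
13. n1.acc = false  [not A₁.acc]
14. n6.wid = true  [terminal]
15. n7.lab = 29  [29]
16. n7.env = 2  [2]
17. n8.cnt = 2  [terminal]
18. n10.fin = "zy"  ["zy"]
19. n10.idx = 12  [12]
20. n10.lab = 16  [16]
21. n11.lim = 30  [terminal]
22. n10.acc = true  [d.lim == 30]
23. n12.fin = "yp"  ["yp"]
24. n12.idx = 12  [12]
25. n12.lab = 23  [23]
26. n13.wid = true  [terminal]
27. n14.wid = false  [terminal]
28. n12.acc = false  [a₀.wid == false]
29. n9.fin = -7  [-7]
30. n9.val = "xz"  ["xz"]
31. n9.live = false  [A₁.acc == true]
32. n15.lab = -6  [c.cnt + B₀.lab - 37]
33. n15.env = 11  [S.fin + 18]
34. n16.lab = -1  [B₀.lab + 5]
35. n16.env = -2  [B₀.env - 13]
36. n17.wid = true  [terminal]
37. n18.wid = true  [terminal]
38. n19.wid = true  [terminal]
39. n16.pre = false  [not a₁.wid]
40. n21.cnt = 17  [terminal]
41. n22.lim = 16  [terminal]
42. n23.off = false  [terminal]
43. n20.fin = -9  [d.lim - 25]
44. n20.val = "uu"  ["uu"]
45. n20.live = true  [f.off == false]
46. n15.pre = false  [S.live == false]
47. n7.pre = false  [B₁.pre == true]
48. n0.fin = 8  [8]
49. n0.val = "mv"  ["mv"]
50. n0.live = true  [B.pre == false]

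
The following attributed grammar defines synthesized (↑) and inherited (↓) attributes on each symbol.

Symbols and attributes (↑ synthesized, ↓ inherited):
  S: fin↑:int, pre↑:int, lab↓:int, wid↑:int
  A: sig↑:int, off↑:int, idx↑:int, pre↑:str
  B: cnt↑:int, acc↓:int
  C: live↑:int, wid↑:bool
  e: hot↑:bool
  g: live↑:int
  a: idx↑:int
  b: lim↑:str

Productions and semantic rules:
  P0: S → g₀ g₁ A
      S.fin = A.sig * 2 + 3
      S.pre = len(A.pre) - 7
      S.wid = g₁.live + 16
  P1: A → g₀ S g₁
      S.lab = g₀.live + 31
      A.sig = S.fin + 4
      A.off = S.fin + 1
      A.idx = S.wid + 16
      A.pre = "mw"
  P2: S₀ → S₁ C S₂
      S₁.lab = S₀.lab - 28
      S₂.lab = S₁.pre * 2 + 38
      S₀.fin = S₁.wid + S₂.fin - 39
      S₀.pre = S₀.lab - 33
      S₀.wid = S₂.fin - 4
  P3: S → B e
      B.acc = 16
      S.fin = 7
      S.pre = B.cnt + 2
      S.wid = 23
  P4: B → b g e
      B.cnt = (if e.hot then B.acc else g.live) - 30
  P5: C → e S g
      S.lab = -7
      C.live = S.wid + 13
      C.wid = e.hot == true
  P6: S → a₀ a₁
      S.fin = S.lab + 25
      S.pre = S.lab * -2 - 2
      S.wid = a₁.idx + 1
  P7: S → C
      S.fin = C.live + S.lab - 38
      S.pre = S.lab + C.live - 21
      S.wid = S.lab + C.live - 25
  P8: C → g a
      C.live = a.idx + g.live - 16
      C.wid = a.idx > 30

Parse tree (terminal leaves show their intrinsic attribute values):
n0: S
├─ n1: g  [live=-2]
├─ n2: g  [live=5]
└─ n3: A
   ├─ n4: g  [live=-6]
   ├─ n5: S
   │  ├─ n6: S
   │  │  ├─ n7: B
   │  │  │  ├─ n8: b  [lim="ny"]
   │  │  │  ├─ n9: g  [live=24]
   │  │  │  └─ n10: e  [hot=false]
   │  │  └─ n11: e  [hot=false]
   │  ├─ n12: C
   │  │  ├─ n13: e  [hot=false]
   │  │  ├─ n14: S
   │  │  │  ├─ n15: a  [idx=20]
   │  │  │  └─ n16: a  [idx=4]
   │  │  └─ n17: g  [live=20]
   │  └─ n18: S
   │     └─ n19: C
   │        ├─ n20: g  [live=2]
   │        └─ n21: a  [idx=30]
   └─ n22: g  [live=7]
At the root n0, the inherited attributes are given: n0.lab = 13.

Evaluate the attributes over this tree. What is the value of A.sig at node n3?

-4

1. n0.lab = 13  [given at root]
2. n1.live = -2  [terminal]
3. n2.live = 5  [terminal]
4. n4.live = -6  [terminal]
5. n5.lab = 25  [g₀.live + 31]
6. n6.lab = -3  [S₀.lab - 28]
7. n7.acc = 16  [16]
8. n8.lim = "ny"  [terminal]
9. n9.live = 24  [terminal]
10. n10.hot = false  [terminal]
11. n7.cnt = -6  [(if e.hot then B.acc else g.live) - 30]
12. n11.hot = false  [terminal]
13. n6.fin = 7  [7]
14. n6.pre = -4  [B.cnt + 2]
15. n6.wid = 23  [23]
16. n13.hot = false  [terminal]
17. n14.lab = -7  [-7]
18. n15.idx = 20  [terminal]
19. n16.idx = 4  [terminal]
20. n14.fin = 18  [S.lab + 25]
21. n14.pre = 12  [S.lab * -2 - 2]
22. n14.wid = 5  [a₁.idx + 1]
23. n17.live = 20  [terminal]
24. n12.live = 18  [S.wid + 13]
25. n12.wid = false  [e.hot == true]
26. n18.lab = 30  [S₁.pre * 2 + 38]
27. n20.live = 2  [terminal]
28. n21.idx = 30  [terminal]
29. n19.live = 16  [a.idx + g.live - 16]
30. n19.wid = false  [a.idx > 30]
31. n18.fin = 8  [C.live + S.lab - 38]
32. n18.pre = 25  [S.lab + C.live - 21]
33. n18.wid = 21  [S.lab + C.live - 25]
34. n5.fin = -8  [S₁.wid + S₂.fin - 39]
35. n5.pre = -8  [S₀.lab - 33]
36. n5.wid = 4  [S₂.fin - 4]
37. n22.live = 7  [terminal]
38. n3.sig = -4  [S.fin + 4]
39. n3.off = -7  [S.fin + 1]
40. n3.idx = 20  [S.wid + 16]
41. n3.pre = "mw"  ["mw"]
42. n0.fin = -5  [A.sig * 2 + 3]
43. n0.pre = -5  [len(A.pre) - 7]
44. n0.wid = 21  [g₁.live + 16]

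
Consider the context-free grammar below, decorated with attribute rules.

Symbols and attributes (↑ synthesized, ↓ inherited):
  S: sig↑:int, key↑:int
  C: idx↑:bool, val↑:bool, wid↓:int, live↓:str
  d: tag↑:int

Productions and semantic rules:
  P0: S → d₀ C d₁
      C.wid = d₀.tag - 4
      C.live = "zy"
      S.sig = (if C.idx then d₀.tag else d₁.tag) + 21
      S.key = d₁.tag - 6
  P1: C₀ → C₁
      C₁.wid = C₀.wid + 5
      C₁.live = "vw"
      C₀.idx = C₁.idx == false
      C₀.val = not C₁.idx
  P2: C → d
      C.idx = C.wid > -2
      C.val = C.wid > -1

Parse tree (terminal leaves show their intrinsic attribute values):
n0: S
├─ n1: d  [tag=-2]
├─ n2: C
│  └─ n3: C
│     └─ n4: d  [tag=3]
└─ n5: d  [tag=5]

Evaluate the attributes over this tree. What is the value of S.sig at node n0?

1. n1.tag = -2  [terminal]
2. n2.wid = -6  [d₀.tag - 4]
3. n2.live = "zy"  ["zy"]
4. n3.wid = -1  [C₀.wid + 5]
5. n3.live = "vw"  ["vw"]
6. n4.tag = 3  [terminal]
7. n3.idx = true  [C.wid > -2]
8. n3.val = false  [C.wid > -1]
9. n2.idx = false  [C₁.idx == false]
10. n2.val = false  [not C₁.idx]
11. n5.tag = 5  [terminal]
12. n0.sig = 26  [(if C.idx then d₀.tag else d₁.tag) + 21]
13. n0.key = -1  [d₁.tag - 6]

26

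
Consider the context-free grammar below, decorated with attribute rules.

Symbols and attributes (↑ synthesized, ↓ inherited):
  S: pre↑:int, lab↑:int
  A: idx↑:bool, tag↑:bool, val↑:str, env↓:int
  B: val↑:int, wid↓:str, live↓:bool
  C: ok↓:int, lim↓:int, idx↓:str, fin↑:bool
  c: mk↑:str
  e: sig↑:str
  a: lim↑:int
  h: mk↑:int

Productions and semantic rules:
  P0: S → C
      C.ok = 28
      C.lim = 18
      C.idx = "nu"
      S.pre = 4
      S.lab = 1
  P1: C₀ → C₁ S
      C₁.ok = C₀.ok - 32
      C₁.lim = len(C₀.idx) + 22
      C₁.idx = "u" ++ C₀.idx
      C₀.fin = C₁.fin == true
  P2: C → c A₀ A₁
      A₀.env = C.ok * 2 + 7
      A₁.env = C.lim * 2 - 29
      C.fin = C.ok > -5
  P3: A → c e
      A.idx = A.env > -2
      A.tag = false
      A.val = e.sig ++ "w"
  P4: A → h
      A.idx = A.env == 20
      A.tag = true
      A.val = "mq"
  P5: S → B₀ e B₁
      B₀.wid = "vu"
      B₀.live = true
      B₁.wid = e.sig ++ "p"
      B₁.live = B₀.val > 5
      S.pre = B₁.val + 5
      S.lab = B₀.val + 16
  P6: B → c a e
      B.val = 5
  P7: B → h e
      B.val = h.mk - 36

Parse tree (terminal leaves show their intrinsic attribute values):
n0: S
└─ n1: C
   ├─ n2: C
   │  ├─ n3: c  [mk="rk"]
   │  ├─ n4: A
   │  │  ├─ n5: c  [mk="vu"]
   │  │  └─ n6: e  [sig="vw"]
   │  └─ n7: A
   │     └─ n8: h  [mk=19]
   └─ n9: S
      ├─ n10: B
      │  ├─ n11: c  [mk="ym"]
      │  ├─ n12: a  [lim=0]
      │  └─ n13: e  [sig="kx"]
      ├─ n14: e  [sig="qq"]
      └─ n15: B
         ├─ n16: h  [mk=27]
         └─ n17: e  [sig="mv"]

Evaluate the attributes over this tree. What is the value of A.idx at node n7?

false

1. n1.ok = 28  [28]
2. n1.lim = 18  [18]
3. n1.idx = "nu"  ["nu"]
4. n2.ok = -4  [C₀.ok - 32]
5. n2.lim = 24  [len(C₀.idx) + 22]
6. n2.idx = "unu"  ["u" ++ C₀.idx]
7. n3.mk = "rk"  [terminal]
8. n4.env = -1  [C.ok * 2 + 7]
9. n5.mk = "vu"  [terminal]
10. n6.sig = "vw"  [terminal]
11. n4.idx = true  [A.env > -2]
12. n4.tag = false  [false]
13. n4.val = "vww"  [e.sig ++ "w"]
14. n7.env = 19  [C.lim * 2 - 29]
15. n8.mk = 19  [terminal]
16. n7.idx = false  [A.env == 20]
17. n7.tag = true  [true]
18. n7.val = "mq"  ["mq"]
19. n2.fin = true  [C.ok > -5]
20. n10.wid = "vu"  ["vu"]
21. n10.live = true  [true]
22. n11.mk = "ym"  [terminal]
23. n12.lim = 0  [terminal]
24. n13.sig = "kx"  [terminal]
25. n10.val = 5  [5]
26. n14.sig = "qq"  [terminal]
27. n15.wid = "qqp"  [e.sig ++ "p"]
28. n15.live = false  [B₀.val > 5]
29. n16.mk = 27  [terminal]
30. n17.sig = "mv"  [terminal]
31. n15.val = -9  [h.mk - 36]
32. n9.pre = -4  [B₁.val + 5]
33. n9.lab = 21  [B₀.val + 16]
34. n1.fin = true  [C₁.fin == true]
35. n0.pre = 4  [4]
36. n0.lab = 1  [1]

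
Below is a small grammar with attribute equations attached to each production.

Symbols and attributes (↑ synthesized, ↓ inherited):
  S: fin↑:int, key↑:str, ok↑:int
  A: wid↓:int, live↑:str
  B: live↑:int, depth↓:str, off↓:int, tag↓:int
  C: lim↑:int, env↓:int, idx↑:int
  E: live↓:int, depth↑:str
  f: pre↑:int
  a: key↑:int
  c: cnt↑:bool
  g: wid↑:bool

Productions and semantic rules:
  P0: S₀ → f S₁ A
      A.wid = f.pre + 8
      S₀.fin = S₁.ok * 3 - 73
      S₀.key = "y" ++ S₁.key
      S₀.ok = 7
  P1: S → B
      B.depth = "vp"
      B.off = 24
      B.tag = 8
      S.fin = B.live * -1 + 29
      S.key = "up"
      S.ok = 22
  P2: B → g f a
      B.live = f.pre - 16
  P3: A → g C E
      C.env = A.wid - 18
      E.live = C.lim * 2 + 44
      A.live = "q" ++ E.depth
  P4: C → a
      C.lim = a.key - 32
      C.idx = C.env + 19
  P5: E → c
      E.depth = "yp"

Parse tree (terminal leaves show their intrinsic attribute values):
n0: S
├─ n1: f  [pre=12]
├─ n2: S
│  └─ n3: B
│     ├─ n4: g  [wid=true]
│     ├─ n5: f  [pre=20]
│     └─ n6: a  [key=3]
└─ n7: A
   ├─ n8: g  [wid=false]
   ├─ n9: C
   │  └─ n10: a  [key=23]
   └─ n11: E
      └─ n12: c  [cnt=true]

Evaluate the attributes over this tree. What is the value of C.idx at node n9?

21

1. n1.pre = 12  [terminal]
2. n3.depth = "vp"  ["vp"]
3. n3.off = 24  [24]
4. n3.tag = 8  [8]
5. n4.wid = true  [terminal]
6. n5.pre = 20  [terminal]
7. n6.key = 3  [terminal]
8. n3.live = 4  [f.pre - 16]
9. n2.fin = 25  [B.live * -1 + 29]
10. n2.key = "up"  ["up"]
11. n2.ok = 22  [22]
12. n7.wid = 20  [f.pre + 8]
13. n8.wid = false  [terminal]
14. n9.env = 2  [A.wid - 18]
15. n10.key = 23  [terminal]
16. n9.lim = -9  [a.key - 32]
17. n9.idx = 21  [C.env + 19]
18. n11.live = 26  [C.lim * 2 + 44]
19. n12.cnt = true  [terminal]
20. n11.depth = "yp"  ["yp"]
21. n7.live = "qyp"  ["q" ++ E.depth]
22. n0.fin = -7  [S₁.ok * 3 - 73]
23. n0.key = "yup"  ["y" ++ S₁.key]
24. n0.ok = 7  [7]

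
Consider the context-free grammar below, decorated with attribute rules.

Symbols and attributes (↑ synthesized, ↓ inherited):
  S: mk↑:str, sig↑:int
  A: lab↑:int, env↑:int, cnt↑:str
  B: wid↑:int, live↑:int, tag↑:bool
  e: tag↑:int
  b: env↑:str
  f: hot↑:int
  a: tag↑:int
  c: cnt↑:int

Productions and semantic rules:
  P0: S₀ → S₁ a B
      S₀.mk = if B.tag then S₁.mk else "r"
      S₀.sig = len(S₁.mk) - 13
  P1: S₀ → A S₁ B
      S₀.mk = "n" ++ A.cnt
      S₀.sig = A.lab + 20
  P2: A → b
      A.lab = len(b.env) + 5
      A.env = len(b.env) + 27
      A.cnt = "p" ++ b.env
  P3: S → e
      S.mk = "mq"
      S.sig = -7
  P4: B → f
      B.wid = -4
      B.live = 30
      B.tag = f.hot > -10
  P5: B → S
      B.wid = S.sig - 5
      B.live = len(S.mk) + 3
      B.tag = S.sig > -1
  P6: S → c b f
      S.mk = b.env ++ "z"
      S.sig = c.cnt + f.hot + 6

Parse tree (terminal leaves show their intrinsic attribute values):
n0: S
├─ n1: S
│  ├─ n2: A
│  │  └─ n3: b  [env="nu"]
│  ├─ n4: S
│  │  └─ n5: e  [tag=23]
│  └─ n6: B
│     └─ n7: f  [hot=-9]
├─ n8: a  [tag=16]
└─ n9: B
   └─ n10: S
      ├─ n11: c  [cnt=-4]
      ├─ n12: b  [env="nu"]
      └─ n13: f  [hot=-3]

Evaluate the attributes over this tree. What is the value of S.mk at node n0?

"r"

1. n3.env = "nu"  [terminal]
2. n2.lab = 7  [len(b.env) + 5]
3. n2.env = 29  [len(b.env) + 27]
4. n2.cnt = "pnu"  ["p" ++ b.env]
5. n5.tag = 23  [terminal]
6. n4.mk = "mq"  ["mq"]
7. n4.sig = -7  [-7]
8. n7.hot = -9  [terminal]
9. n6.wid = -4  [-4]
10. n6.live = 30  [30]
11. n6.tag = true  [f.hot > -10]
12. n1.mk = "npnu"  ["n" ++ A.cnt]
13. n1.sig = 27  [A.lab + 20]
14. n8.tag = 16  [terminal]
15. n11.cnt = -4  [terminal]
16. n12.env = "nu"  [terminal]
17. n13.hot = -3  [terminal]
18. n10.mk = "nuz"  [b.env ++ "z"]
19. n10.sig = -1  [c.cnt + f.hot + 6]
20. n9.wid = -6  [S.sig - 5]
21. n9.live = 6  [len(S.mk) + 3]
22. n9.tag = false  [S.sig > -1]
23. n0.mk = "r"  [if B.tag then S₁.mk else "r"]
24. n0.sig = -9  [len(S₁.mk) - 13]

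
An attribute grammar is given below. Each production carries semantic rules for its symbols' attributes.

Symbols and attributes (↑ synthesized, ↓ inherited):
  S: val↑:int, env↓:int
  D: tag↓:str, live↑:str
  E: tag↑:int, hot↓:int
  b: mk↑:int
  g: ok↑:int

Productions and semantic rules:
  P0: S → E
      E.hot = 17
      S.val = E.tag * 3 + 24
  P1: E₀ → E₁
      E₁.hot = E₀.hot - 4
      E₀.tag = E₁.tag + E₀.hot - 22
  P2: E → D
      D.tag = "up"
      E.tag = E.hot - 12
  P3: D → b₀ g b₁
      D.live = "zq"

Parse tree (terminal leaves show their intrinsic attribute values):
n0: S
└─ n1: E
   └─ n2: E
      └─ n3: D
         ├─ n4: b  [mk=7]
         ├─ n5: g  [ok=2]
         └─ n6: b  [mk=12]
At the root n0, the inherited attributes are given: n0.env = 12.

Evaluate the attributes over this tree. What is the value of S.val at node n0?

12

1. n0.env = 12  [given at root]
2. n1.hot = 17  [17]
3. n2.hot = 13  [E₀.hot - 4]
4. n3.tag = "up"  ["up"]
5. n4.mk = 7  [terminal]
6. n5.ok = 2  [terminal]
7. n6.mk = 12  [terminal]
8. n3.live = "zq"  ["zq"]
9. n2.tag = 1  [E.hot - 12]
10. n1.tag = -4  [E₁.tag + E₀.hot - 22]
11. n0.val = 12  [E.tag * 3 + 24]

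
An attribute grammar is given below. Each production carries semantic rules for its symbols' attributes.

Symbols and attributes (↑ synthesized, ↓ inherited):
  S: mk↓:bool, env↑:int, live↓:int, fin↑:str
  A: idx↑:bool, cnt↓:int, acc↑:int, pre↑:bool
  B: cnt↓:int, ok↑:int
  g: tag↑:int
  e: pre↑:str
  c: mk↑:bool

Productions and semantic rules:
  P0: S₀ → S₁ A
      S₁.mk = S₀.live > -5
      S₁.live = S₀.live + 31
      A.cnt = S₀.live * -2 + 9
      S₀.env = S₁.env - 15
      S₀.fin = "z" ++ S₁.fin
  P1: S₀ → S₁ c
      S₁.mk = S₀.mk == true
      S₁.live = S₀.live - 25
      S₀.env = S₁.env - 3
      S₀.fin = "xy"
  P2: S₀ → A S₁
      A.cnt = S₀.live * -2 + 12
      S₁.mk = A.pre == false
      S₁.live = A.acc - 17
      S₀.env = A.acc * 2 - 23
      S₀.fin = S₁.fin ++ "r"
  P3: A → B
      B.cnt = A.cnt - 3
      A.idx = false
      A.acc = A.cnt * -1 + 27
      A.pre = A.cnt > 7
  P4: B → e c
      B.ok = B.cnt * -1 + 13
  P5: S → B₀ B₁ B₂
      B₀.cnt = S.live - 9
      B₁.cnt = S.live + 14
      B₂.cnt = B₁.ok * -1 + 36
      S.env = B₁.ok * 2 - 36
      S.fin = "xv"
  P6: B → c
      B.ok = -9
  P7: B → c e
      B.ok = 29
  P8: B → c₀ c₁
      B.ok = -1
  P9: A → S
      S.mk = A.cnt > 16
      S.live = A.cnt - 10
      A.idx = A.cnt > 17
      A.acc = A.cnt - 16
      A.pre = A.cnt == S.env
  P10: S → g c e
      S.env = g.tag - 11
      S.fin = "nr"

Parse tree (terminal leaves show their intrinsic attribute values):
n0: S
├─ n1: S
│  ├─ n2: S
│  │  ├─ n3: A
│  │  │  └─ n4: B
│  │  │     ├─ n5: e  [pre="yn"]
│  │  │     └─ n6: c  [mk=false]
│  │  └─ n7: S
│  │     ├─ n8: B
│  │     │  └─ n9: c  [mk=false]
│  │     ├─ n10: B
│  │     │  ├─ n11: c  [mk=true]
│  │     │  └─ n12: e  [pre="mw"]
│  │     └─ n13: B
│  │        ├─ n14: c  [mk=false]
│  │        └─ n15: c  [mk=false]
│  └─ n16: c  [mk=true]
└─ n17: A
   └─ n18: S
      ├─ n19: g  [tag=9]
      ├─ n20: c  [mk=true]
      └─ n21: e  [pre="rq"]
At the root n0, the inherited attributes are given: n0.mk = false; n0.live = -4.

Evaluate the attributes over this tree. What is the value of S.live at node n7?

1. n0.mk = false  [given at root]
2. n0.live = -4  [given at root]
3. n1.mk = true  [S₀.live > -5]
4. n1.live = 27  [S₀.live + 31]
5. n2.mk = true  [S₀.mk == true]
6. n2.live = 2  [S₀.live - 25]
7. n3.cnt = 8  [S₀.live * -2 + 12]
8. n4.cnt = 5  [A.cnt - 3]
9. n5.pre = "yn"  [terminal]
10. n6.mk = false  [terminal]
11. n4.ok = 8  [B.cnt * -1 + 13]
12. n3.idx = false  [false]
13. n3.acc = 19  [A.cnt * -1 + 27]
14. n3.pre = true  [A.cnt > 7]
15. n7.mk = false  [A.pre == false]
16. n7.live = 2  [A.acc - 17]
17. n8.cnt = -7  [S.live - 9]
18. n9.mk = false  [terminal]
19. n8.ok = -9  [-9]
20. n10.cnt = 16  [S.live + 14]
21. n11.mk = true  [terminal]
22. n12.pre = "mw"  [terminal]
23. n10.ok = 29  [29]
24. n13.cnt = 7  [B₁.ok * -1 + 36]
25. n14.mk = false  [terminal]
26. n15.mk = false  [terminal]
27. n13.ok = -1  [-1]
28. n7.env = 22  [B₁.ok * 2 - 36]
29. n7.fin = "xv"  ["xv"]
30. n2.env = 15  [A.acc * 2 - 23]
31. n2.fin = "xvr"  [S₁.fin ++ "r"]
32. n16.mk = true  [terminal]
33. n1.env = 12  [S₁.env - 3]
34. n1.fin = "xy"  ["xy"]
35. n17.cnt = 17  [S₀.live * -2 + 9]
36. n18.mk = true  [A.cnt > 16]
37. n18.live = 7  [A.cnt - 10]
38. n19.tag = 9  [terminal]
39. n20.mk = true  [terminal]
40. n21.pre = "rq"  [terminal]
41. n18.env = -2  [g.tag - 11]
42. n18.fin = "nr"  ["nr"]
43. n17.idx = false  [A.cnt > 17]
44. n17.acc = 1  [A.cnt - 16]
45. n17.pre = false  [A.cnt == S.env]
46. n0.env = -3  [S₁.env - 15]
47. n0.fin = "zxy"  ["z" ++ S₁.fin]

2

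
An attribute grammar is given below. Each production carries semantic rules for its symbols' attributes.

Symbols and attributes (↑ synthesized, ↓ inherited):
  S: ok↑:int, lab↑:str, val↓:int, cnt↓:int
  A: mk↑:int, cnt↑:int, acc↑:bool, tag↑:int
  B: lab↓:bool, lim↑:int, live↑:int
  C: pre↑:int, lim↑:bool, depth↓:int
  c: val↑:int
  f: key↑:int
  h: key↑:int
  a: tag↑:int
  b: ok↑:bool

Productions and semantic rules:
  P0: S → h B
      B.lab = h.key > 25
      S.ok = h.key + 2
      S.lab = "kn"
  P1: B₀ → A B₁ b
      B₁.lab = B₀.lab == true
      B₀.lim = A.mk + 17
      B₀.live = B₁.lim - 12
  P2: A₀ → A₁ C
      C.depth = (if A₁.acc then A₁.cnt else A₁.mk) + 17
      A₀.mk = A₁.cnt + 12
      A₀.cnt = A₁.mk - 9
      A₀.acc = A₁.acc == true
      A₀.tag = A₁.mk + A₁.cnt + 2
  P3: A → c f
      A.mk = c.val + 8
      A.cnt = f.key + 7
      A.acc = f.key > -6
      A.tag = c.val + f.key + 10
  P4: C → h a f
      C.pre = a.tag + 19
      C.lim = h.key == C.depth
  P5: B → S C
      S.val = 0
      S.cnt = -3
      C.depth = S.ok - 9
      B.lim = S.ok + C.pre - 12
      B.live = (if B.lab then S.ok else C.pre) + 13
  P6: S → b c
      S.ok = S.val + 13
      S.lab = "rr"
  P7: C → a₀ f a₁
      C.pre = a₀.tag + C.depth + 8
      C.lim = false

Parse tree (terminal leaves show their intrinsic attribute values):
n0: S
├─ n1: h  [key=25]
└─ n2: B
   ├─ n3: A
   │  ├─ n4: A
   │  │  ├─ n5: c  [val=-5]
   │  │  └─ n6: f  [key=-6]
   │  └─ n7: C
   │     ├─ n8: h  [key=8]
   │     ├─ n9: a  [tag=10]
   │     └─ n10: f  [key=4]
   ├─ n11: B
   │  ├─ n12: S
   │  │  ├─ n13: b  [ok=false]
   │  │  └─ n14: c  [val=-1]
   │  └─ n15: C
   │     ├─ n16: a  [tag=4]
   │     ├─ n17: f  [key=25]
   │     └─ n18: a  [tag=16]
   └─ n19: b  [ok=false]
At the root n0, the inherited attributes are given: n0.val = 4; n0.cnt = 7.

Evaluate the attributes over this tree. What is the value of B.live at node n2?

1. n0.val = 4  [given at root]
2. n0.cnt = 7  [given at root]
3. n1.key = 25  [terminal]
4. n2.lab = false  [h.key > 25]
5. n5.val = -5  [terminal]
6. n6.key = -6  [terminal]
7. n4.mk = 3  [c.val + 8]
8. n4.cnt = 1  [f.key + 7]
9. n4.acc = false  [f.key > -6]
10. n4.tag = -1  [c.val + f.key + 10]
11. n7.depth = 20  [(if A₁.acc then A₁.cnt else A₁.mk) + 17]
12. n8.key = 8  [terminal]
13. n9.tag = 10  [terminal]
14. n10.key = 4  [terminal]
15. n7.pre = 29  [a.tag + 19]
16. n7.lim = false  [h.key == C.depth]
17. n3.mk = 13  [A₁.cnt + 12]
18. n3.cnt = -6  [A₁.mk - 9]
19. n3.acc = false  [A₁.acc == true]
20. n3.tag = 6  [A₁.mk + A₁.cnt + 2]
21. n11.lab = false  [B₀.lab == true]
22. n12.val = 0  [0]
23. n12.cnt = -3  [-3]
24. n13.ok = false  [terminal]
25. n14.val = -1  [terminal]
26. n12.ok = 13  [S.val + 13]
27. n12.lab = "rr"  ["rr"]
28. n15.depth = 4  [S.ok - 9]
29. n16.tag = 4  [terminal]
30. n17.key = 25  [terminal]
31. n18.tag = 16  [terminal]
32. n15.pre = 16  [a₀.tag + C.depth + 8]
33. n15.lim = false  [false]
34. n11.lim = 17  [S.ok + C.pre - 12]
35. n11.live = 29  [(if B.lab then S.ok else C.pre) + 13]
36. n19.ok = false  [terminal]
37. n2.lim = 30  [A.mk + 17]
38. n2.live = 5  [B₁.lim - 12]
39. n0.ok = 27  [h.key + 2]
40. n0.lab = "kn"  ["kn"]

5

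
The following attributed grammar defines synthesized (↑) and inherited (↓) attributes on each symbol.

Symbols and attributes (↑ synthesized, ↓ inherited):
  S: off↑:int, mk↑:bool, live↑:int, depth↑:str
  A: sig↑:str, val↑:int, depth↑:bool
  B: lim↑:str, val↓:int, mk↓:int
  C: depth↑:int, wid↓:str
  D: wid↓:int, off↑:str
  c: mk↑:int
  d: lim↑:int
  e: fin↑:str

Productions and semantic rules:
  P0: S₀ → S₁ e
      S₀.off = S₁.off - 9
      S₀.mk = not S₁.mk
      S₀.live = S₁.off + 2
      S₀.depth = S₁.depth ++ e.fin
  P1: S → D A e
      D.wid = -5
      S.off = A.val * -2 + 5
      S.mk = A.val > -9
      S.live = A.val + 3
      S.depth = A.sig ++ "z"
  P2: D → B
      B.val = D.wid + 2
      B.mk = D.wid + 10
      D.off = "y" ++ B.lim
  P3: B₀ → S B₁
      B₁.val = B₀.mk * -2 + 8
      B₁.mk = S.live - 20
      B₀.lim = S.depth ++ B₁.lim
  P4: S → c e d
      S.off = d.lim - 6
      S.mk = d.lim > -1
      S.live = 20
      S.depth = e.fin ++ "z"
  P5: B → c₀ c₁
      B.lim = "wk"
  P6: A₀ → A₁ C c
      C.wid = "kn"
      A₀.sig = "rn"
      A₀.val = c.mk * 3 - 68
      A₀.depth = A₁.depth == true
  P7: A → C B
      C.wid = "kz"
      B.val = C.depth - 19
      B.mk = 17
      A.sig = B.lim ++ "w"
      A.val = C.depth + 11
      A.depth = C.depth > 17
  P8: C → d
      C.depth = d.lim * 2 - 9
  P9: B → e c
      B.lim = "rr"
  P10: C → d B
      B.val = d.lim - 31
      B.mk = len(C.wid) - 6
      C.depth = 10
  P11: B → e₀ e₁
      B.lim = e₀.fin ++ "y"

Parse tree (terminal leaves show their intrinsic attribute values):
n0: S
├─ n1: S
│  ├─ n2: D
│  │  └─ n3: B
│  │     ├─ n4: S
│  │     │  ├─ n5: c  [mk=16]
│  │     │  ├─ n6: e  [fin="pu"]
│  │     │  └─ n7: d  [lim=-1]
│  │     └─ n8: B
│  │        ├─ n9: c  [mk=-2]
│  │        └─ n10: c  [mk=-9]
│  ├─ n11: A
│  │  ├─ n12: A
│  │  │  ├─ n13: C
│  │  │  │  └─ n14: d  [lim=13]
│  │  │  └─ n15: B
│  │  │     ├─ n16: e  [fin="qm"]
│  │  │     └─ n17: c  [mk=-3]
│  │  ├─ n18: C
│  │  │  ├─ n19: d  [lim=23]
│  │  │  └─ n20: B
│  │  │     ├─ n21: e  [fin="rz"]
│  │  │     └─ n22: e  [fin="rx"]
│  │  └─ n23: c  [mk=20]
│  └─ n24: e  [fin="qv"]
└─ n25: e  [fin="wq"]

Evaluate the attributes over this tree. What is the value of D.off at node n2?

1. n2.wid = -5  [-5]
2. n3.val = -3  [D.wid + 2]
3. n3.mk = 5  [D.wid + 10]
4. n5.mk = 16  [terminal]
5. n6.fin = "pu"  [terminal]
6. n7.lim = -1  [terminal]
7. n4.off = -7  [d.lim - 6]
8. n4.mk = false  [d.lim > -1]
9. n4.live = 20  [20]
10. n4.depth = "puz"  [e.fin ++ "z"]
11. n8.val = -2  [B₀.mk * -2 + 8]
12. n8.mk = 0  [S.live - 20]
13. n9.mk = -2  [terminal]
14. n10.mk = -9  [terminal]
15. n8.lim = "wk"  ["wk"]
16. n3.lim = "puzwk"  [S.depth ++ B₁.lim]
17. n2.off = "ypuzwk"  ["y" ++ B.lim]
18. n13.wid = "kz"  ["kz"]
19. n14.lim = 13  [terminal]
20. n13.depth = 17  [d.lim * 2 - 9]
21. n15.val = -2  [C.depth - 19]
22. n15.mk = 17  [17]
23. n16.fin = "qm"  [terminal]
24. n17.mk = -3  [terminal]
25. n15.lim = "rr"  ["rr"]
26. n12.sig = "rrw"  [B.lim ++ "w"]
27. n12.val = 28  [C.depth + 11]
28. n12.depth = false  [C.depth > 17]
29. n18.wid = "kn"  ["kn"]
30. n19.lim = 23  [terminal]
31. n20.val = -8  [d.lim - 31]
32. n20.mk = -4  [len(C.wid) - 6]
33. n21.fin = "rz"  [terminal]
34. n22.fin = "rx"  [terminal]
35. n20.lim = "rzy"  [e₀.fin ++ "y"]
36. n18.depth = 10  [10]
37. n23.mk = 20  [terminal]
38. n11.sig = "rn"  ["rn"]
39. n11.val = -8  [c.mk * 3 - 68]
40. n11.depth = false  [A₁.depth == true]
41. n24.fin = "qv"  [terminal]
42. n1.off = 21  [A.val * -2 + 5]
43. n1.mk = true  [A.val > -9]
44. n1.live = -5  [A.val + 3]
45. n1.depth = "rnz"  [A.sig ++ "z"]
46. n25.fin = "wq"  [terminal]
47. n0.off = 12  [S₁.off - 9]
48. n0.mk = false  [not S₁.mk]
49. n0.live = 23  [S₁.off + 2]
50. n0.depth = "rnzwq"  [S₁.depth ++ e.fin]

"ypuzwk"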